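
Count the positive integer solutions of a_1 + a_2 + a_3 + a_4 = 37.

Substitute a'_i = a_i - 1 (so a'_i >= 0). Then sum a'_i = 37 - 4 = 33.
Stars and bars: C(33+4-1, 4-1) = C(36,3).

Final answer: C(36,3) = 7140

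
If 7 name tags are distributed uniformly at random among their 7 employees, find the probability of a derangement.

Derangements satisfy D(n) = (n-1)(D(n-1) + D(n-2)), starting from D(0)=1, D(1)=0.
Building up: D(2)=1, D(3)=2, D(4)=9, D(5)=44, D(6)=265, D(7)=1854.
Total arrangements: 7! = 5040.
Probability = D(7)/7! = 103/280.

Final answer: D(7)/7! = 1854/5040 = 0.367857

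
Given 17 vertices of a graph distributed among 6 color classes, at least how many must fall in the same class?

By pigeonhole with 17 objects and 6 categories: ceiling(17/6).

Final answer: 3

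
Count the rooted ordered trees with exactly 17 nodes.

This is a standard Catalan-number count: the answer is C_n. Here n = 17 - 1 = 16.
C_n = (2n)!/(n!(n+1)!), so C_{16} = 32!/(16! x 17!) = C(32,16)/17 = 601080390/17.

Final answer: C_{16} = 35357670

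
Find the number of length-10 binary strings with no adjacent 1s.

Classify by the final bit: ...0 gives a(n-1) strings, ...01 gives a(n-2) strings. Thus a(n) = a(n-1) + a(n-2) with a(1)=2, a(2)=3.
Building up term by term: a(1)=2, a(2)=3, a(3)=5, a(4)=8, a(5)=13, a(6)=21, a(7)=34, a(8)=55, a(9)=89, a(10)=144.

Final answer: 144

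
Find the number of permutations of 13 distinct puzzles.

The number of ways to arrange 13 distinct objects is 13!.

Final answer: 13! = 6227020800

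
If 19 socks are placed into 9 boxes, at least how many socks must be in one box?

By the pigeonhole principle: ceiling(19/9).

Final answer: 3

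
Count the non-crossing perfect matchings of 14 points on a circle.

This is a standard Catalan-number count: the answer is C_n. Here n = 14/2 = 7.
C_n = C(2n,n) - C(2n,n+1), so C_{7} = C(14,7) - C(14,8) = 3432 - 3003.

Final answer: C_{7} = 429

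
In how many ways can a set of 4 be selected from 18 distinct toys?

C(18,4) = 18!/(4! x (18-4)!).

Final answer: C(18,4) = 3060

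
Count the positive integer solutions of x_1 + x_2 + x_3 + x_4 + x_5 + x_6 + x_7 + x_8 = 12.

Substitute x'_i = x_i - 1 (so x'_i >= 0). Then sum x'_i = 12 - 8 = 4.
Stars and bars: C(4+8-1, 8-1) = C(11,7).

Final answer: C(11,7) = 330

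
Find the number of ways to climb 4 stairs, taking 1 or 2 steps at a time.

Let f(n) count the ways. The last step is size 1 or 2, so f(n) = f(n-1) + f(n-2) with f(1)=1, f(2)=2.
Iterating the recurrence: f(1)=1, f(2)=2, f(3)=3, f(4)=5.

Final answer: 5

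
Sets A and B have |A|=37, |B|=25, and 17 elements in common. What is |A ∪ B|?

|A union B| = |A| + |B| - |A intersect B| = 37 + 25 - 17.

Final answer: 45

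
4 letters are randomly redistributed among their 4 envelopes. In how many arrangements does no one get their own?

Use the recurrence D(n) = (n-1)(D(n-1) + D(n-2)) with D(0)=1, D(1)=0.
D(2) = 1 x (0 + 1) = 1
D(3) = 2 x (1 + 0) = 2
D(4) = 3 x (D(3) + D(2)) = 3 x (2 + 1)

Final answer: D(4) = 9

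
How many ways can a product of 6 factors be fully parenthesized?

This is counted by the nth Catalan number C_n. Here n = 6 - 1 = 5.
C_n = (2n)!/(n!(n+1)!), so C_{5} = 10!/(5! x 6!) = C(10,5)/6 = 252/6.

Final answer: C_{5} = 42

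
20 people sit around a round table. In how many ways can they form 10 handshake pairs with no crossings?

The structures are counted by the Catalan number C_n. Here n = 20/2 = 10.
C_n = (2n)!/(n!(n+1)!), so C_{10} = 20!/(10! x 11!) = C(20,10)/11 = 184756/11.

Final answer: C_{10} = 16796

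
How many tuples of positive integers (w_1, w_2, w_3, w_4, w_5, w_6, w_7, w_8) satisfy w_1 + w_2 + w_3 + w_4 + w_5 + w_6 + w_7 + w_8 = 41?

Substitute w'_i = w_i - 1 (so w'_i >= 0). Then sum w'_i = 41 - 8 = 33.
Stars and bars: C(33+8-1, 8-1) = C(40,7).

Final answer: C(40,7) = 18643560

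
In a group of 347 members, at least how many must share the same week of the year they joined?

There are 52 possible values for week of the year they joined. With 347 members and 52 categories, by pigeonhole: ceiling(347/52).

Final answer: 7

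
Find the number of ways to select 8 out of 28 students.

C(28,8) = 28!/(8! x 20!).

Final answer: \binom{28}{8} = 3108105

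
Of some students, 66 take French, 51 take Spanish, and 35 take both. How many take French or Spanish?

|A union B| = |A| + |B| - |A intersect B| = 66 + 51 - 35.

Final answer: 82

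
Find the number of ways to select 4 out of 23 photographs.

C(23,4) = 23!/(4! x (23-4)!).

Final answer: C(23,4) = 8855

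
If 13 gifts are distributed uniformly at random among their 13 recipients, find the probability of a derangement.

Use the recurrence D(n) = (n-1)(D(n-1) + D(n-2)) with D(0)=1, D(1)=0.
Building up: D(2)=1, D(3)=2, D(4)=9, D(5)=44, D(6)=265, D(7)=1854, D(8)=14833, D(9)=133496, D(10)=1334961, D(11)=14684570, D(12)=176214841, D(13)=2290792932.
Total arrangements: 13! = 6227020800.
Probability = D(13)/13! = 63633137/172972800.

Final answer: D(13)/13! = 2290792932/6227020800 = 0.367879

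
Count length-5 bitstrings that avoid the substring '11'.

Classify by the final bit: ...0 gives a(n-1) strings, ...01 gives a(n-2) strings. Thus a(n) = a(n-1) + a(n-2) with a(1)=2, a(2)=3.
Iterating the recurrence: a(1)=2, a(2)=3, a(3)=5, a(4)=8, a(5)=13.

Final answer: 13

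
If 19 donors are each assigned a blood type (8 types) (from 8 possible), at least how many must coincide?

There are 8 possible values for blood type (8 types). With 19 donors and 8 categories, by pigeonhole: ceiling(19/8).

Final answer: 3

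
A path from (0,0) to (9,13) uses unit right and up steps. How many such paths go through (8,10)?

Paths (0,0)->(8,10): C(18,10) = 43758.
Paths (8,10)->(9,13): C(4,3) = 4.
By multiplication principle: 43758 x 4.

Final answer: 175032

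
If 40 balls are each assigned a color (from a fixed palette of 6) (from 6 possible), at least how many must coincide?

There are 6 possible values for color (from a fixed palette of 6). With 40 balls and 6 categories, by pigeonhole: ceiling(40/6).

Final answer: 7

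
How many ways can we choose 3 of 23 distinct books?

C(23,3) = 23!/(3! x (23-3)!).

Final answer: C(23,3) = 1771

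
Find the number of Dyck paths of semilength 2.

Total monotonic paths to (2,2): C(4,2) = 6.
Paths that cross above y=x (reflection bijection): C(4,3) = 4.
Valid Dyck paths: 6 - 4.
(Check: C(4,2) - C(4,3) = C(4,2)/3, the Catalan number C_{2}.)

Final answer: C_{2} = 2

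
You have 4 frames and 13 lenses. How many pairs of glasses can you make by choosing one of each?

By the multiplication principle: 4 x 13.

Final answer: 52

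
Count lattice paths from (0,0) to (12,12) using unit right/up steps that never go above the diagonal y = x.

Total monotonic paths to (12,12): C(24,12) = 2704156.
Reflecting each bad path at its first crossing gives a bijection with paths to (11,13): C(24,13) = 2496144.
Valid Dyck paths: 2704156 - 2496144.
(This is the Catalan number C_{12}.)

Final answer: C_{12} = 208012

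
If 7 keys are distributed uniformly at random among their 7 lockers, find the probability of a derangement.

D(n) = (n-1)(D(n-1) + D(n-2)), D(0)=1, D(1)=0.
Building up: D(2)=1, D(3)=2, D(4)=9, D(5)=44, D(6)=265, D(7)=1854.
Total arrangements: 7! = 5040.
Probability = D(7)/7! = 103/280.

Final answer: D(7)/7! = 1854/5040 = 0.367857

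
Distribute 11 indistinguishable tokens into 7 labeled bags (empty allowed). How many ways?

Stars and bars: C(n+k-1, k-1) = C(17,6).

Final answer: C(17,6) = 12376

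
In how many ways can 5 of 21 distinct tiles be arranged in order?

P(21,5) = 21!/(21-5)! = 21!/16!.

Final answer: P(21,5) = 2441880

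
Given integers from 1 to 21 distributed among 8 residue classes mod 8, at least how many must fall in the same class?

By pigeonhole with 21 objects and 8 categories: ceiling(21/8).

Final answer: 3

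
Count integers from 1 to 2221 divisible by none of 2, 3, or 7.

|div by 2|=1110, |div by 3|=740, |div by 7|=317.
|div by 2&3|=370, |div by 2&7|=158, |div by 3&7|=105, |div by all|=52.
By inclusion-exclusion, divisible by at least one: 1110+740+317-370-158-105+52 = 1586.
Not divisible by any: 2221 - 1586.

Final answer: 635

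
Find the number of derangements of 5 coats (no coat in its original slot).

D(n) = (n-1)(D(n-1) + D(n-2)), D(0)=1, D(1)=0.
D(2) = 1 x (0 + 1) = 1
D(3) = 2 x (1 + 0) = 2
D(4) = 3 x (2 + 1) = 9
D(5) = 4 x (D(4) + D(3)) = 4 x (9 + 2)

Final answer: D(5) = 44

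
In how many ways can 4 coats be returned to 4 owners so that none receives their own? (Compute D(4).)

Derangements satisfy D(n) = (n-1)(D(n-1) + D(n-2)), starting from D(0)=1, D(1)=0.
D(2) = 1 x (0 + 1) = 1
D(3) = 2 x (1 + 0) = 2
D(4) = 3 x (D(3) + D(2)) = 3 x (2 + 1)

Final answer: D(4) = 9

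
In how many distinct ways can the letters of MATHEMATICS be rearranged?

Letters (A:2, C:1, E:1, H:1, I:1, M:2, S:1, T:2). Total letters: 11.
Permutations = 11!/(2! x 2! x 2!).

Final answer: 4989600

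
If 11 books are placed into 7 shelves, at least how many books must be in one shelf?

By the pigeonhole principle: ceiling(11/7).

Final answer: 2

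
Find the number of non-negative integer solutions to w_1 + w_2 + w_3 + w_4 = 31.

Stars and bars with 31 stars and 3 bars:
C(31+4-1, 4-1) = C(34,3).

Final answer: C(34,3) = 5984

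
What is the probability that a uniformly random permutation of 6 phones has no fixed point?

Derangements satisfy D(n) = (n-1)(D(n-1) + D(n-2)), starting from D(0)=1, D(1)=0.
Building up: D(2)=1, D(3)=2, D(4)=9, D(5)=44, D(6)=265.
Total arrangements: 6! = 720.
Probability = D(6)/6! = 53/144.

Final answer: D(6)/6! = 265/720 = 0.368056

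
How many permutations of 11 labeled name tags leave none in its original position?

D(n) = (n-1)(D(n-1) + D(n-2)), D(0)=1, D(1)=0.
D(2) = 1 x (0 + 1) = 1
D(3) = 2 x (1 + 0) = 2
D(4) = 3 x (2 + 1) = 9
D(5) = 4 x (9 + 2) = 44
D(6) = 5 x (44 + 9) = 265
D(7) = 6 x (265 + 44) = 1854
D(8) = 7 x (1854 + 265) = 14833
D(9) = 8 x (14833 + 1854) = 133496
D(10) = 9 x (133496 + 14833) = 1334961
D(11) = 10 x (D(10) + D(9)) = 10 x (1334961 + 133496)

Final answer: D(11) = 14684570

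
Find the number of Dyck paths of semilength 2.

Total monotonic paths to (2,2): C(4,2) = 6.
Paths that cross above y=x (reflection bijection): C(4,3) = 4.
Valid Dyck paths: 6 - 4.
(Equivalently, C_{2} = C(4,2)/3 = 6/3.)

Final answer: C_{2} = 2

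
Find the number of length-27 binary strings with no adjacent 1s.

A valid string ends in 0 (append to any length-(n-1) valid string) or in 01 (append to any length-(n-2) valid string), so a(n) = a(n-1) + a(n-2) with a(1)=2, a(2)=3.
Computing successive values: a(1)=2, a(2)=3, a(3)=5, a(4)=8, a(5)=13, a(6)=21, a(7)=34, a(8)=55, a(9)=89, a(10)=144, a(11)=233, a(12)=377, a(13)=610, a(14)=987, a(15)=1597, a(16)=2584, a(17)=4181, a(18)=6765, a(19)=10946, a(20)=17711, a(21)=28657, a(22)=46368, a(23)=75025, a(24)=121393, a(25)=196418, a(26)=317811, a(27)=514229.

Final answer: 514229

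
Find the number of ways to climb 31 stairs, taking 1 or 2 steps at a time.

Let f(n) be the number of climbs. Removing the last move (1 or 2 steps) gives f(n) = f(n-1) + f(n-2); base cases f(1)=1, f(2)=2.
Computing successive values: f(1)=1, f(2)=2, f(3)=3, f(4)=5, f(5)=8, f(6)=13, f(7)=21, f(8)=34, f(9)=55, f(10)=89, f(11)=144, f(12)=233, f(13)=377, f(14)=610, f(15)=987, f(16)=1597, f(17)=2584, f(18)=4181, f(19)=6765, f(20)=10946, f(21)=17711, f(22)=28657, f(23)=46368, f(24)=75025, f(25)=121393, f(26)=196418, f(27)=317811, f(28)=514229, f(29)=832040, f(30)=1346269, f(31)=2178309.

Final answer: 2178309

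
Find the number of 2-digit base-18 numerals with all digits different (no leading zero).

First digit: 17 (nonzero). Second: 17 (not first). Third: 16, etc.
Total: 17 x 17.

Final answer: 289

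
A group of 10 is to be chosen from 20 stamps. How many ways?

C(20,10) = 20!/(10! x 10!).

Final answer: \binom{20}{10} = 184756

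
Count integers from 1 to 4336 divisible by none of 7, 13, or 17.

|div by 7|=619, |div by 13|=333, |div by 17|=255.
|div by 7&13|=47, |div by 7&17|=36, |div by 13&17|=19, |div by all|=2.
By inclusion-exclusion, divisible by at least one: 619+333+255-47-36-19+2 = 1107.
Not divisible by any: 4336 - 1107.

Final answer: 3229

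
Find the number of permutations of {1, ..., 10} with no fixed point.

Derangements satisfy D(n) = (n-1)(D(n-1) + D(n-2)), starting from D(0)=1, D(1)=0.
Building up: D(2)=1, D(3)=2, D(4)=9, D(5)=44, D(6)=265, D(7)=1854, D(8)=14833, D(9)=133496.
D(10) = 9 x (D(9) + D(8)) = 9 x (133496 + 14833).

Final answer: D(10) = 1334961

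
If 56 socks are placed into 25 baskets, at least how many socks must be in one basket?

By the pigeonhole principle: ceiling(56/25).

Final answer: 3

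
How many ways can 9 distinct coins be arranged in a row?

The number of ways to arrange 9 distinct objects is 9!.

Final answer: 9! = 362880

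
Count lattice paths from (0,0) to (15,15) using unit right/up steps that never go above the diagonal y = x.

Total monotonic paths to (15,15): C(30,15) = 155117520.
By the reflection principle, paths that go above the diagonal number C(30,16) = 145422675.
Valid Dyck paths: 155117520 - 145422675.
(This is the Catalan number C_{15}.)

Final answer: C_{15} = 9694845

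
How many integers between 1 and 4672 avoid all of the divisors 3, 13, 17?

|div by 3|=1557, |div by 13|=359, |div by 17|=274.
|div by 3&13|=119, |div by 3&17|=91, |div by 13&17|=21, |div by all|=7.
By inclusion-exclusion, divisible by at least one: 1557+359+274-119-91-21+7 = 1966.
Not divisible by any: 4672 - 1966.

Final answer: 2706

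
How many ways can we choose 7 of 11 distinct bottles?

C(11,7) = 11!/(7! x 4!).

Final answer: \binom{11}{7} = 330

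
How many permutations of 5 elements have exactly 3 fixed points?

Choose which 3 elements are fixed: C(5,3) = 10.
Derange the remaining 2 using D(j) = (j-1)(D(j-1) + D(j-2)), D(0)=1, D(1)=0: D(2)=1.
Total: 10 x 1.

Final answer: C(5,3) D(2) = 10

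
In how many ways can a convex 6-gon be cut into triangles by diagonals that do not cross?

This is a standard Catalan-number count: the answer is C_n. Here n = 6 - 2 = 4.
C_n = (2n)!/(n!(n+1)!), so C_{4} = 8!/(4! x 5!) = C(8,4)/5 = 70/5.

Final answer: C_{4} = 14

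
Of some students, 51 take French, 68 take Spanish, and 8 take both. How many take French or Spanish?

|A union B| = |A| + |B| - |A intersect B| = 51 + 68 - 8.

Final answer: 111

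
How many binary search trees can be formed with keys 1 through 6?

This is counted by the nth Catalan number C_n. Here n = 6.
C_n = C(2n,n) - C(2n,n+1), so C_{6} = C(12,6) - C(12,7) = 924 - 792.

Final answer: C_{6} = 132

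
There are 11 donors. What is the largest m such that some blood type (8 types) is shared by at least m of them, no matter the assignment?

There are 8 possible values for blood type (8 types). With 11 donors and 8 categories, by pigeonhole: ceiling(11/8).

Final answer: 2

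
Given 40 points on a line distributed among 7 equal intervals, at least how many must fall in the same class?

By pigeonhole with 40 objects and 7 categories: ceiling(40/7).

Final answer: 6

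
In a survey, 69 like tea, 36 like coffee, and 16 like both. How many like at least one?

|A union B| = |A| + |B| - |A intersect B| = 69 + 36 - 16.

Final answer: 89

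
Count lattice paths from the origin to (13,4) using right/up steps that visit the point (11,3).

Paths (0,0)->(11,3): C(14,3) = 364.
Paths (11,3)->(13,4): C(3,1) = 3.
By multiplication principle: 364 x 3.

Final answer: 1092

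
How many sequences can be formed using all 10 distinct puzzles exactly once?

The number of ways to arrange 10 distinct objects is 10!.

Final answer: 10! = 3628800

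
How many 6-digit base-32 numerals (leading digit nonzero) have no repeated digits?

First digit: 31 (nonzero). Second: 31 (not first). Third: 30, etc.
Total: 31 x 31 x 30 x 29 x 28 x 27.

Final answer: 632068920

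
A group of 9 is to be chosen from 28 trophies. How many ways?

C(28,9) = 28!/(9! x 19!).

Final answer: \binom{28}{9} = 6906900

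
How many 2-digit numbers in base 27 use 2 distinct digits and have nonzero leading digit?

First digit: 26 (nonzero). Second: 26 (not first). Third: 25, etc.
Total: 26 x 26.

Final answer: 676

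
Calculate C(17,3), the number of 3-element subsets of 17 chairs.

C(17,3) = 17!/(3! x 14!).

Final answer: \binom{17}{3} = 680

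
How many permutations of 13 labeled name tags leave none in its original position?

D(n) = (n-1)(D(n-1) + D(n-2)), D(0)=1, D(1)=0.
D(2) = 1 x (0 + 1) = 1
D(3) = 2 x (1 + 0) = 2
D(4) = 3 x (2 + 1) = 9
D(5) = 4 x (9 + 2) = 44
D(6) = 5 x (44 + 9) = 265
D(7) = 6 x (265 + 44) = 1854
D(8) = 7 x (1854 + 265) = 14833
D(9) = 8 x (14833 + 1854) = 133496
D(10) = 9 x (133496 + 14833) = 1334961
D(11) = 10 x (1334961 + 133496) = 14684570
D(12) = 11 x (14684570 + 1334961) = 176214841
D(13) = 12 x (D(12) + D(11)) = 12 x (176214841 + 14684570)

Final answer: D(13) = 2290792932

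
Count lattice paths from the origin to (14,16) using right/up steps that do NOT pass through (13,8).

Total paths to (14,16): C(30,16) = 145422675.
Paths through (13,8): C(21,8) x C(9,8) = 1831410.
Avoiding (13,8): 145422675 - 1831410.

Final answer: 143591265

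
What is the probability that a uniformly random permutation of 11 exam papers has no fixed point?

D(n) = (n-1)(D(n-1) + D(n-2)), D(0)=1, D(1)=0.
Building up: D(2)=1, D(3)=2, D(4)=9, D(5)=44, D(6)=265, D(7)=1854, D(8)=14833, D(9)=133496, D(10)=1334961, D(11)=14684570.
Total arrangements: 11! = 39916800.
Probability = D(11)/11! = 1468457/3991680.

Final answer: D(11)/11! = 14684570/39916800 = 0.367879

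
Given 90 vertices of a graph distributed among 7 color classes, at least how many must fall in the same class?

By pigeonhole with 90 objects and 7 categories: ceiling(90/7).

Final answer: 13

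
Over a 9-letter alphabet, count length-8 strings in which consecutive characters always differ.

Let g(n) count such strings. g(1) = 9, and each valid string of length n-1 extends in 8 ways (any symbol but the last), so g(n) = 8 g(n-1).
Total: g(8) = 9 x 8^7.

Final answer: 9 x 8^{7} = 18874368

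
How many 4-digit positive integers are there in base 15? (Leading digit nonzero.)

Leading digit: 14 options (nonzero). Other 3 digit(s): 15 options each.
Total: 14 x 15^3.

Final answer: 47250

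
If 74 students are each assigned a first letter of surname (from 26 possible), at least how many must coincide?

There are 26 possible values for first letter of surname. With 74 students and 26 categories, by pigeonhole: ceiling(74/26).

Final answer: 3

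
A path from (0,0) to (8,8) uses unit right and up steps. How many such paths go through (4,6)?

Paths (0,0)->(4,6): C(10,6) = 210.
Paths (4,6)->(8,8): C(6,2) = 15.
By multiplication principle: 210 x 15.

Final answer: 3150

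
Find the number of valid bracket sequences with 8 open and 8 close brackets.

This is counted by the nth Catalan number C_n. Here n = 8 (pairs).
C_n = C(2n,n) - C(2n,n+1), so C_{8} = C(16,8) - C(16,9) = 12870 - 11440.

Final answer: C_{8} = 1430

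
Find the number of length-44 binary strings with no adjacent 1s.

A valid string ends in 0 (append to any length-(n-1) valid string) or in 01 (append to any length-(n-2) valid string), so a(n) = a(n-1) + a(n-2) with a(1)=2, a(2)=3.
Iterating the recurrence: a(1)=2, a(2)=3, a(3)=5, a(4)=8, a(5)=13, a(6)=21, a(7)=34, a(8)=55, a(9)=89, a(10)=144, a(11)=233, a(12)=377, a(13)=610, a(14)=987, a(15)=1597, a(16)=2584, a(17)=4181, a(18)=6765, a(19)=10946, a(20)=17711, a(21)=28657, a(22)=46368, a(23)=75025, a(24)=121393, a(25)=196418, a(26)=317811, a(27)=514229, a(28)=832040, a(29)=1346269, a(30)=2178309, a(31)=3524578, a(32)=5702887, a(33)=9227465, a(34)=14930352, a(35)=24157817, a(36)=39088169, a(37)=63245986, a(38)=102334155, a(39)=165580141, a(40)=267914296, a(41)=433494437, a(42)=701408733, a(43)=1134903170, a(44)=1836311903.

Final answer: 1836311903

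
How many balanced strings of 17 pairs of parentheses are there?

This is counted by the nth Catalan number C_n. Here n = 17 (pairs).
C_n = (2n)!/(n!(n+1)!), so C_{17} = 34!/(17! x 18!) = C(34,17)/18 = 2333606220/18.

Final answer: C_{17} = 129644790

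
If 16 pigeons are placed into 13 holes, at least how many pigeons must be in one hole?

By the pigeonhole principle: ceiling(16/13).

Final answer: 2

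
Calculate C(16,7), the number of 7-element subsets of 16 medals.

C(16,7) = 16!/(7! x (16-7)!).

Final answer: C(16,7) = 11440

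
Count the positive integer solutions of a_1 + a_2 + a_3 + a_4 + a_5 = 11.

Substitute a'_i = a_i - 1 (so a'_i >= 0). Then sum a'_i = 11 - 5 = 6.
Stars and bars: C(6+5-1, 5-1) = C(10,4).

Final answer: C(10,4) = 210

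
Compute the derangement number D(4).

Use the recurrence D(n) = (n-1)(D(n-1) + D(n-2)) with D(0)=1, D(1)=0.
Building up: D(2)=1, D(3)=2.
D(4) = 3 x (D(3) + D(2)) = 3 x (2 + 1).

Final answer: D(4) = 9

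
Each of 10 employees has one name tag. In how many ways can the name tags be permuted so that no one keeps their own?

D(n) = (n-1)(D(n-1) + D(n-2)), D(0)=1, D(1)=0.
D(2) = 1 x (0 + 1) = 1
D(3) = 2 x (1 + 0) = 2
D(4) = 3 x (2 + 1) = 9
D(5) = 4 x (9 + 2) = 44
D(6) = 5 x (44 + 9) = 265
D(7) = 6 x (265 + 44) = 1854
D(8) = 7 x (1854 + 265) = 14833
D(9) = 8 x (14833 + 1854) = 133496
D(10) = 9 x (D(9) + D(8)) = 9 x (133496 + 14833)

Final answer: D(10) = 1334961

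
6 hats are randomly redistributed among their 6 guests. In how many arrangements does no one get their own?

Derangements satisfy D(n) = (n-1)(D(n-1) + D(n-2)), starting from D(0)=1, D(1)=0.
D(2) = 1 x (0 + 1) = 1
D(3) = 2 x (1 + 0) = 2
D(4) = 3 x (2 + 1) = 9
D(5) = 4 x (9 + 2) = 44
D(6) = 5 x (D(5) + D(4)) = 5 x (44 + 9)

Final answer: D(6) = 265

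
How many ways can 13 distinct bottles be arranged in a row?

The number of ways to arrange 13 distinct objects is 13!.

Final answer: 13! = 6227020800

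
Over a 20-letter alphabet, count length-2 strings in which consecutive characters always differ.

First character: 20 choices. Each subsequent: 19 choices (must differ from the previous one).
Total: 20 x 19^1.

Final answer: 20 x 19^{1} = 380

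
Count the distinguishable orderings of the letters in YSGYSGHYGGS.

Letters (G:4, H:1, S:3, Y:3). Total letters: 11.
Permutations = 11!/(4! x 3! x 3!).

Final answer: 46200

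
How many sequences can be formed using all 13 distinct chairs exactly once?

The number of ways to arrange 13 distinct objects is 13!.

Final answer: 13! = 6227020800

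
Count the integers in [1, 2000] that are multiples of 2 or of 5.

Multiples of 2: 1000. Multiples of 5: 400. Of both (lcm=10): 200.
By inclusion-exclusion: 1000 + 400 - 200.

Final answer: 1200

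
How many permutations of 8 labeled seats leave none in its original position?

Use the recurrence D(n) = (n-1)(D(n-1) + D(n-2)) with D(0)=1, D(1)=0.
D(2) = 1 x (0 + 1) = 1
D(3) = 2 x (1 + 0) = 2
D(4) = 3 x (2 + 1) = 9
D(5) = 4 x (9 + 2) = 44
D(6) = 5 x (44 + 9) = 265
D(7) = 6 x (265 + 44) = 1854
D(8) = 7 x (D(7) + D(6)) = 7 x (1854 + 265)

Final answer: D(8) = 14833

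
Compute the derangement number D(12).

Derangements satisfy D(n) = (n-1)(D(n-1) + D(n-2)), starting from D(0)=1, D(1)=0.
Building up: D(2)=1, D(3)=2, D(4)=9, D(5)=44, D(6)=265, D(7)=1854, D(8)=14833, D(9)=133496, D(10)=1334961, D(11)=14684570.
D(12) = 11 x (D(11) + D(10)) = 11 x (14684570 + 1334961).

Final answer: D(12) = 176214841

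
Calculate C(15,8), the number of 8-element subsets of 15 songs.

C(15,8) = 15!/(8! x 7!).

Final answer: \binom{15}{8} = 6435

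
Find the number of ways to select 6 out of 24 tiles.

C(24,6) = 24!/(6! x (24-6)!).

Final answer: C(24,6) = 134596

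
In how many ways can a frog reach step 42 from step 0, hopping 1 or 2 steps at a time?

Condition on the final move: it is a 1-step (f(n-1) ways to get there) or a 2-step (f(n-2) ways), so f(n) = f(n-1) + f(n-2), with f(1)=1, f(2)=2.
Iterating the recurrence: f(1)=1, f(2)=2, f(3)=3, f(4)=5, f(5)=8, f(6)=13, f(7)=21, f(8)=34, f(9)=55, f(10)=89, f(11)=144, f(12)=233, f(13)=377, f(14)=610, f(15)=987, f(16)=1597, f(17)=2584, f(18)=4181, f(19)=6765, f(20)=10946, f(21)=17711, f(22)=28657, f(23)=46368, f(24)=75025, f(25)=121393, f(26)=196418, f(27)=317811, f(28)=514229, f(29)=832040, f(30)=1346269, f(31)=2178309, f(32)=3524578, f(33)=5702887, f(34)=9227465, f(35)=14930352, f(36)=24157817, f(37)=39088169, f(38)=63245986, f(39)=102334155, f(40)=165580141, f(41)=267914296, f(42)=433494437.

Final answer: 433494437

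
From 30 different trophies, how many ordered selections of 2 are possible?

P(30,2) = 30!/(30-2)! = 30!/28!.

Final answer: P(30,2) = 870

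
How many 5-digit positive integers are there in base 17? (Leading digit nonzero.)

These are the integers in [17^4, 17^5), so the count is 17^5 - 17^4 = 16 x 17^4.

Final answer: 1336336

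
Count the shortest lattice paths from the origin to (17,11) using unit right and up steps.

Each path has 17 right steps and 11 up steps in some order (28 steps total).
Choose which 11 of the 28 steps are up: C(28,11).

Final answer: C(28,11) = 21474180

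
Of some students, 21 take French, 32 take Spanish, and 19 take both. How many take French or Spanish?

|A union B| = |A| + |B| - |A intersect B| = 21 + 32 - 19.

Final answer: 34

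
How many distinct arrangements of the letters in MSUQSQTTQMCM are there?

Letters (C:1, M:3, Q:3, S:2, T:2, U:1). Total letters: 12.
Permutations = 12!/(3! x 3! x 2! x 2!).

Final answer: 3326400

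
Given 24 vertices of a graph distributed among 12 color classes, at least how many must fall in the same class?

By pigeonhole with 24 objects and 12 categories: ceiling(24/12).

Final answer: 2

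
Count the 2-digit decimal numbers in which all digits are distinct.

First digit: 9 (not 0). Second: 9 (not first). Third: 8, etc.
Total: 9 x 9.

Final answer: 81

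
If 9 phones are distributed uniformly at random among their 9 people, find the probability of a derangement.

Derangements satisfy D(n) = (n-1)(D(n-1) + D(n-2)), starting from D(0)=1, D(1)=0.
Building up: D(2)=1, D(3)=2, D(4)=9, D(5)=44, D(6)=265, D(7)=1854, D(8)=14833, D(9)=133496.
Total arrangements: 9! = 362880.
Probability = D(9)/9! = 16687/45360.

Final answer: D(9)/9! = 133496/362880 = 0.367879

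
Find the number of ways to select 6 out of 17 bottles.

C(17,6) = 17!/(6! x (17-6)!).

Final answer: C(17,6) = 12376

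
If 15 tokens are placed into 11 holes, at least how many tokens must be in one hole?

By the pigeonhole principle: ceiling(15/11).

Final answer: 2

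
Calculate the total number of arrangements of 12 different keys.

The number of ways to arrange 12 distinct objects is 12!.

Final answer: 12! = 479001600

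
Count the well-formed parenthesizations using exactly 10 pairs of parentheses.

This is a standard Catalan-number count: the answer is C_n. Here n = 10 (pairs).
C_n = C(2n,n)/(n+1), so C_{10} = C(20,10)/11 = 184756/11.

Final answer: C_{10} = 16796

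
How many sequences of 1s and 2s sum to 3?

Condition on the final move: it is a 1-step (f(n-1) ways to get there) or a 2-step (f(n-2) ways), so f(n) = f(n-1) + f(n-2), with f(1)=1, f(2)=2.
Iterating the recurrence: f(1)=1, f(2)=2, f(3)=3.

Final answer: 3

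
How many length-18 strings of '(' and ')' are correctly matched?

The structures are counted by the Catalan number C_n. Here n = 9 (pairs).
C_n = C(2n,n) - C(2n,n+1), so C_{9} = C(18,9) - C(18,10) = 48620 - 43758.

Final answer: C_{9} = 4862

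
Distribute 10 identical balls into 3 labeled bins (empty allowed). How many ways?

Stars and bars: C(n+k-1, k-1) = C(12,2).

Final answer: C(12,2) = 66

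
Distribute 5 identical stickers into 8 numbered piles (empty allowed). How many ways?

Stars and bars: C(n+k-1, k-1) = C(12,7).

Final answer: C(12,7) = 792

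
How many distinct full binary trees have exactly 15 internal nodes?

This is counted by the nth Catalan number C_n. Here n = 15.
C_n = C(2n,n) - C(2n,n+1), so C_{15} = C(30,15) - C(30,16) = 155117520 - 145422675.

Final answer: C_{15} = 9694845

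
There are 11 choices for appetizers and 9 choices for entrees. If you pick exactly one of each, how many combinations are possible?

By the multiplication principle: 11 x 9.

Final answer: 99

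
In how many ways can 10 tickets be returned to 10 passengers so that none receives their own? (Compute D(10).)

Use the recurrence D(n) = (n-1)(D(n-1) + D(n-2)) with D(0)=1, D(1)=0.
D(2) = 1 x (0 + 1) = 1
D(3) = 2 x (1 + 0) = 2
D(4) = 3 x (2 + 1) = 9
D(5) = 4 x (9 + 2) = 44
D(6) = 5 x (44 + 9) = 265
D(7) = 6 x (265 + 44) = 1854
D(8) = 7 x (1854 + 265) = 14833
D(9) = 8 x (14833 + 1854) = 133496
D(10) = 9 x (D(9) + D(8)) = 9 x (133496 + 14833)

Final answer: D(10) = 1334961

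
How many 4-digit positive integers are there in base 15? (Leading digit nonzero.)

Leading digit: 14 options (nonzero). Other 3 digit(s): 15 options each.
Total: 14 x 15^3.

Final answer: 47250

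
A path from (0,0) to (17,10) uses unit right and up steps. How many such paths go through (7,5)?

Paths (0,0)->(7,5): C(12,5) = 792.
Paths (7,5)->(17,10): C(15,5) = 3003.
By multiplication principle: 792 x 3003.

Final answer: 2378376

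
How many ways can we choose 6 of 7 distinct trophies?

C(7,6) = 7!/(6! x (7-6)!).

Final answer: C(7,6) = 7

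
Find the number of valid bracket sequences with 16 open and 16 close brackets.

This is counted by the nth Catalan number C_n. Here n = 16 (pairs).
C_n = C(2n,n) - C(2n,n+1), so C_{16} = C(32,16) - C(32,17) = 601080390 - 565722720.

Final answer: C_{16} = 35357670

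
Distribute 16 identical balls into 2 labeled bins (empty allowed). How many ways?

Stars and bars: C(n+k-1, k-1) = C(17,1).

Final answer: C(17,1) = 17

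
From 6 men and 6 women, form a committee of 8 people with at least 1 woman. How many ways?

Sum over valid woman counts:
C(6,2)C(6,6) = 15
C(6,3)C(6,5) = 120
C(6,4)C(6,4) = 225
C(6,5)C(6,3) = 120
C(6,6)C(6,2) = 15
Total: 15 + 120 + 225 + 120 + 15.

Final answer: 495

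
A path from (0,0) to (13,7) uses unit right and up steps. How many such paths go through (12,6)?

Paths (0,0)->(12,6): C(18,6) = 18564.
Paths (12,6)->(13,7): C(2,1) = 2.
By multiplication principle: 18564 x 2.

Final answer: 37128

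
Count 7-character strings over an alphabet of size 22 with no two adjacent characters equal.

First character: 22 choices. Each subsequent: 21 choices (must differ from the previous one).
Total: 22 x 21^6.

Final answer: 22 x 21^{6} = 1886854662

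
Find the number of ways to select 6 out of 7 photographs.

C(7,6) = 7!/(6! x (7-6)!).

Final answer: C(7,6) = 7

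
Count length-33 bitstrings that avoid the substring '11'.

Let a(n) count valid strings. If the last bit is 0 the prefix is any valid string of length n-1; if it is 1 the string must end in 01 with a valid prefix of length n-2. So a(n) = a(n-1) + a(n-2), a(1)=2, a(2)=3.
Iterating the recurrence: a(1)=2, a(2)=3, a(3)=5, a(4)=8, a(5)=13, a(6)=21, a(7)=34, a(8)=55, a(9)=89, a(10)=144, a(11)=233, a(12)=377, a(13)=610, a(14)=987, a(15)=1597, a(16)=2584, a(17)=4181, a(18)=6765, a(19)=10946, a(20)=17711, a(21)=28657, a(22)=46368, a(23)=75025, a(24)=121393, a(25)=196418, a(26)=317811, a(27)=514229, a(28)=832040, a(29)=1346269, a(30)=2178309, a(31)=3524578, a(32)=5702887, a(33)=9227465.

Final answer: 9227465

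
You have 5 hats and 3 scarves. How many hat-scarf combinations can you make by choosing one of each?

By the multiplication principle: 5 x 3.

Final answer: 15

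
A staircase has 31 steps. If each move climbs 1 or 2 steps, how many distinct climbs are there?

Let f(n) count the ways. The last step is size 1 or 2, so f(n) = f(n-1) + f(n-2) with f(1)=1, f(2)=2.
Computing successive values: f(1)=1, f(2)=2, f(3)=3, f(4)=5, f(5)=8, f(6)=13, f(7)=21, f(8)=34, f(9)=55, f(10)=89, f(11)=144, f(12)=233, f(13)=377, f(14)=610, f(15)=987, f(16)=1597, f(17)=2584, f(18)=4181, f(19)=6765, f(20)=10946, f(21)=17711, f(22)=28657, f(23)=46368, f(24)=75025, f(25)=121393, f(26)=196418, f(27)=317811, f(28)=514229, f(29)=832040, f(30)=1346269, f(31)=2178309.

Final answer: 2178309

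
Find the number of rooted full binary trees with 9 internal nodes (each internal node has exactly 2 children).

The structures are counted by the Catalan number C_n. Here n = 9.
C_n = C(2n,n)/(n+1), so C_{9} = C(18,9)/10 = 48620/10.

Final answer: C_{9} = 4862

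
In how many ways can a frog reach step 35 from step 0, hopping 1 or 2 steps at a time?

Let f(n) count the ways. The last step is size 1 or 2, so f(n) = f(n-1) + f(n-2) with f(1)=1, f(2)=2.
Building up term by term: f(1)=1, f(2)=2, f(3)=3, f(4)=5, f(5)=8, f(6)=13, f(7)=21, f(8)=34, f(9)=55, f(10)=89, f(11)=144, f(12)=233, f(13)=377, f(14)=610, f(15)=987, f(16)=1597, f(17)=2584, f(18)=4181, f(19)=6765, f(20)=10946, f(21)=17711, f(22)=28657, f(23)=46368, f(24)=75025, f(25)=121393, f(26)=196418, f(27)=317811, f(28)=514229, f(29)=832040, f(30)=1346269, f(31)=2178309, f(32)=3524578, f(33)=5702887, f(34)=9227465, f(35)=14930352.

Final answer: 14930352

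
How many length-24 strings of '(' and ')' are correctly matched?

The structures are counted by the Catalan number C_n. Here n = 12 (pairs).
Using C_0 = 1 and C_(k+1) = C_k x 2(2k+1)/(k+2), build up term by term: C_1=1, C_2=2, C_3=5, C_4=14, C_5=42, C_6=132, C_7=429, C_8=1430, C_9=4862, C_10=16796, C_11=58786, C_12=208012.

Final answer: C_{12} = 208012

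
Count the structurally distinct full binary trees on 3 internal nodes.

This is counted by the nth Catalan number C_n. Here n = 3.
Using C_0 = 1 and C_(k+1) = C_k x 2(2k+1)/(k+2), build up term by term: C_1=1, C_2=2, C_3=5.

Final answer: C_{3} = 5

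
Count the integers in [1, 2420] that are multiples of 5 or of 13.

Multiples of 5: 484. Multiples of 13: 186. Of both (lcm=65): 37.
By inclusion-exclusion: 484 + 186 - 37.

Final answer: 633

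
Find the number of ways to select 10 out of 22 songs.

C(22,10) = 22!/(10! x 12!).

Final answer: \binom{22}{10} = 646646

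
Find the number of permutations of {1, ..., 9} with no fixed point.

D(n) = (n-1)(D(n-1) + D(n-2)), D(0)=1, D(1)=0.
D(2) = 1 x (0 + 1) = 1
D(3) = 2 x (1 + 0) = 2
D(4) = 3 x (2 + 1) = 9
D(5) = 4 x (9 + 2) = 44
D(6) = 5 x (44 + 9) = 265
D(7) = 6 x (265 + 44) = 1854
D(8) = 7 x (1854 + 265) = 14833
D(9) = 8 x (D(8) + D(7)) = 8 x (14833 + 1854)

Final answer: D(9) = 133496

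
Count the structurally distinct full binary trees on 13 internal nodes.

The structures are counted by the Catalan number C_n. Here n = 13.
C_n = C(2n,n)/(n+1), so C_{13} = C(26,13)/14 = 10400600/14.

Final answer: C_{13} = 742900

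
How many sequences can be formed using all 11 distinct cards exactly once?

The number of ways to arrange 11 distinct objects is 11!.

Final answer: 11! = 39916800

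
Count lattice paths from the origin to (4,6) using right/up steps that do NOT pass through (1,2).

Total paths to (4,6): C(10,6) = 210.
Paths through (1,2): C(3,2) x C(7,4) = 105.
Avoiding (1,2): 210 - 105.

Final answer: 105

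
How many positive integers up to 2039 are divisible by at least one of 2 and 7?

Multiples of 2: 1019. Multiples of 7: 291. Of both (lcm=14): 145.
By inclusion-exclusion: 1019 + 291 - 145.

Final answer: 1165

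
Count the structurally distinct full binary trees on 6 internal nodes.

The structures are counted by the Catalan number C_n. Here n = 6.
C_n = (2n)!/(n!(n+1)!), so C_{6} = 12!/(6! x 7!) = C(12,6)/7 = 924/7.

Final answer: C_{6} = 132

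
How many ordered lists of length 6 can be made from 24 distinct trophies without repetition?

P(24,6) = 24!/(24-6)! = 24!/18!.

Final answer: P(24,6) = 96909120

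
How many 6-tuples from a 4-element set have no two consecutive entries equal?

Let g(n) count such strings. g(1) = 4, and each valid string of length n-1 extends in 3 ways (any symbol but the last), so g(n) = 3 g(n-1).
Total: g(6) = 4 x 3^5.

Final answer: 4 x 3^{5} = 972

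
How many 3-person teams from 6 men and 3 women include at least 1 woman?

Sum over valid woman counts:
C(3,1)C(6,2) = 45
C(3,2)C(6,1) = 18
C(3,3)C(6,0) = 1
Total: 45 + 18 + 1.

Final answer: 64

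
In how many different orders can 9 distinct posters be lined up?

The number of ways to arrange 9 distinct objects is 9!.

Final answer: 9! = 362880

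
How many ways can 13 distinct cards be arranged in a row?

The number of ways to arrange 13 distinct objects is 13!.

Final answer: 13! = 6227020800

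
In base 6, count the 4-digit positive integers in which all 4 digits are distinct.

First digit: 5 (nonzero). Second: 5 (not first). Third: 4, etc.
Total: 5 x 5 x 4 x 3.

Final answer: 300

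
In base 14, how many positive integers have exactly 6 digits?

Leading digit: 13 options (nonzero). Other 5 digit(s): 14 options each.
Total: 13 x 14^5.

Final answer: 6991712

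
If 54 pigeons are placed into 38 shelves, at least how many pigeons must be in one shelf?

By the pigeonhole principle: ceiling(54/38).

Final answer: 2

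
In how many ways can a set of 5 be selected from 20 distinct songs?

C(20,5) = 20!/(5! x (20-5)!).

Final answer: C(20,5) = 15504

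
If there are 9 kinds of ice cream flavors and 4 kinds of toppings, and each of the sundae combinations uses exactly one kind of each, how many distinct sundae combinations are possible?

By the multiplication principle: 9 x 4.

Final answer: 36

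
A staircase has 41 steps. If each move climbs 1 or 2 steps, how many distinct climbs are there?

Let f(n) be the number of climbs. Removing the last move (1 or 2 steps) gives f(n) = f(n-1) + f(n-2); base cases f(1)=1, f(2)=2.
Building up term by term: f(1)=1, f(2)=2, f(3)=3, f(4)=5, f(5)=8, f(6)=13, f(7)=21, f(8)=34, f(9)=55, f(10)=89, f(11)=144, f(12)=233, f(13)=377, f(14)=610, f(15)=987, f(16)=1597, f(17)=2584, f(18)=4181, f(19)=6765, f(20)=10946, f(21)=17711, f(22)=28657, f(23)=46368, f(24)=75025, f(25)=121393, f(26)=196418, f(27)=317811, f(28)=514229, f(29)=832040, f(30)=1346269, f(31)=2178309, f(32)=3524578, f(33)=5702887, f(34)=9227465, f(35)=14930352, f(36)=24157817, f(37)=39088169, f(38)=63245986, f(39)=102334155, f(40)=165580141, f(41)=267914296.

Final answer: 267914296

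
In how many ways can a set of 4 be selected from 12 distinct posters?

C(12,4) = 12!/(4! x 8!).

Final answer: \binom{12}{4} = 495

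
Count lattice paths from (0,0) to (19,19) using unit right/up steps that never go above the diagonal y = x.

Total monotonic paths to (19,19): C(38,19) = 35345263800.
Reflecting each bad path at its first crossing gives a bijection with paths to (18,20): C(38,20) = 33578000610.
Valid Dyck paths: 35345263800 - 33578000610.
(Equivalently, C_{19} = C(38,19)/20 = 35345263800/20.)

Final answer: C_{19} = 1767263190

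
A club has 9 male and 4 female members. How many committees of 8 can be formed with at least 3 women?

Sum over valid woman counts:
C(4,3)C(9,5) = 504
C(4,4)C(9,4) = 126
Total: 504 + 126.

Final answer: 630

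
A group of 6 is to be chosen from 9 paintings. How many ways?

C(9,6) = 9!/(6! x 3!).

Final answer: \binom{9}{6} = 84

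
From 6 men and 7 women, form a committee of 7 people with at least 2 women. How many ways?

Sum over valid woman counts:
C(7,2)C(6,5) = 126
C(7,3)C(6,4) = 525
C(7,4)C(6,3) = 700
C(7,5)C(6,2) = 315
C(7,6)C(6,1) = 42
C(7,7)C(6,0) = 1
Total: 126 + 525 + 700 + 315 + 42 + 1.

Final answer: 1709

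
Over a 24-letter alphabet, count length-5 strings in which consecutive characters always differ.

Let g(n) count such strings. g(1) = 24, and each valid string of length n-1 extends in 23 ways (any symbol but the last), so g(n) = 23 g(n-1).
Total: g(5) = 24 x 23^4.

Final answer: 24 x 23^{4} = 6716184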